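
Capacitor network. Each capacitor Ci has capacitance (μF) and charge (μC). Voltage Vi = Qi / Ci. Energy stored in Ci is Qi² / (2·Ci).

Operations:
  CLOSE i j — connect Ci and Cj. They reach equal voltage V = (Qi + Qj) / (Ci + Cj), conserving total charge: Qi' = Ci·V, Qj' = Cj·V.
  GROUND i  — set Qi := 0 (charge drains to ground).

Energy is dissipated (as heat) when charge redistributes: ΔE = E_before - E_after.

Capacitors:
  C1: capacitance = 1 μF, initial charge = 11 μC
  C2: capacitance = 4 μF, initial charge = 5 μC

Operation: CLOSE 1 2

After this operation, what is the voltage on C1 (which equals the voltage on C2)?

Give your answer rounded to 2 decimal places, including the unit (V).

Answer: 3.20 V

Derivation:
Initial: C1(1μF, Q=11μC, V=11.00V), C2(4μF, Q=5μC, V=1.25V)
Op 1: CLOSE 1-2: Q_total=16.00, C_total=5.00, V=3.20; Q1=3.20, Q2=12.80; dissipated=38.025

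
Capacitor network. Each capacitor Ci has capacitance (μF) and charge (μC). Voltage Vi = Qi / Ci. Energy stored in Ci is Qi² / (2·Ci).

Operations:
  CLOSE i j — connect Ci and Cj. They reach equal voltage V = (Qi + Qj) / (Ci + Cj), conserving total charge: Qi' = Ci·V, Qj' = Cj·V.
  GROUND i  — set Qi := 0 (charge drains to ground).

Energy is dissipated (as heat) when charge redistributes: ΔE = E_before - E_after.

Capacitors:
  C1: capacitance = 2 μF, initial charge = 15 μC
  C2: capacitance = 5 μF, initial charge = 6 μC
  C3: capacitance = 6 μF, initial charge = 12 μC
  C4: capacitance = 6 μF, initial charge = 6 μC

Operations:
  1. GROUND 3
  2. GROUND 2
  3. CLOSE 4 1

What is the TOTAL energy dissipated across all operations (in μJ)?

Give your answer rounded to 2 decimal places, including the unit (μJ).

Answer: 47.29 μJ

Derivation:
Initial: C1(2μF, Q=15μC, V=7.50V), C2(5μF, Q=6μC, V=1.20V), C3(6μF, Q=12μC, V=2.00V), C4(6μF, Q=6μC, V=1.00V)
Op 1: GROUND 3: Q3=0; energy lost=12.000
Op 2: GROUND 2: Q2=0; energy lost=3.600
Op 3: CLOSE 4-1: Q_total=21.00, C_total=8.00, V=2.62; Q4=15.75, Q1=5.25; dissipated=31.688
Total dissipated: 47.288 μJ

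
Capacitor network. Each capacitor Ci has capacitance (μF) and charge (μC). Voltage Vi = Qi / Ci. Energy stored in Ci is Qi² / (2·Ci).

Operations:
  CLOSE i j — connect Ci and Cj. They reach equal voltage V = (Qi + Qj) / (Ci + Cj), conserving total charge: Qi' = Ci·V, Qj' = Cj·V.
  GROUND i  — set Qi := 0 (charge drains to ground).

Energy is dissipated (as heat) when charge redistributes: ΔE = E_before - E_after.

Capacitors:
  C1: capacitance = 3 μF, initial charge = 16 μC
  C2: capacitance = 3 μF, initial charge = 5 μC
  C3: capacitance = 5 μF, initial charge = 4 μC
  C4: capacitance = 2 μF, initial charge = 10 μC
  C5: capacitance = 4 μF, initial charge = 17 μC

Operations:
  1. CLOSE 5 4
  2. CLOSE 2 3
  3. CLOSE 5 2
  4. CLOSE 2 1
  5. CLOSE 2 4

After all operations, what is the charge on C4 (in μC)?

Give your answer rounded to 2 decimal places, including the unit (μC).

Answer: 8.63 μC

Derivation:
Initial: C1(3μF, Q=16μC, V=5.33V), C2(3μF, Q=5μC, V=1.67V), C3(5μF, Q=4μC, V=0.80V), C4(2μF, Q=10μC, V=5.00V), C5(4μF, Q=17μC, V=4.25V)
Op 1: CLOSE 5-4: Q_total=27.00, C_total=6.00, V=4.50; Q5=18.00, Q4=9.00; dissipated=0.375
Op 2: CLOSE 2-3: Q_total=9.00, C_total=8.00, V=1.12; Q2=3.38, Q3=5.62; dissipated=0.704
Op 3: CLOSE 5-2: Q_total=21.38, C_total=7.00, V=3.05; Q5=12.21, Q2=9.16; dissipated=9.763
Op 4: CLOSE 2-1: Q_total=25.16, C_total=6.00, V=4.19; Q2=12.58, Q1=12.58; dissipated=3.898
Op 5: CLOSE 2-4: Q_total=21.58, C_total=5.00, V=4.32; Q2=12.95, Q4=8.63; dissipated=0.056
Final charges: Q1=12.58, Q2=12.95, Q3=5.62, Q4=8.63, Q5=12.21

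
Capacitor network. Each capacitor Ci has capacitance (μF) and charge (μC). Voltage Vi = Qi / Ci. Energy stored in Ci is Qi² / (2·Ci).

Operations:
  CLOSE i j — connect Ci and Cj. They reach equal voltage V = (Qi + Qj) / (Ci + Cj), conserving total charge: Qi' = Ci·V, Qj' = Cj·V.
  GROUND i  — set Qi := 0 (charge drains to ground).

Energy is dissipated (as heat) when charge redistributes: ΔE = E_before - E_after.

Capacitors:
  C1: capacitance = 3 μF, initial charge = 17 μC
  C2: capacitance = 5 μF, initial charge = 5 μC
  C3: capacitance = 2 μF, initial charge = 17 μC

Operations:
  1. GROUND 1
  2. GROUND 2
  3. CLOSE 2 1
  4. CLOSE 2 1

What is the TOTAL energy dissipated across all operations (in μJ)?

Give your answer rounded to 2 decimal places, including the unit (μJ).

Initial: C1(3μF, Q=17μC, V=5.67V), C2(5μF, Q=5μC, V=1.00V), C3(2μF, Q=17μC, V=8.50V)
Op 1: GROUND 1: Q1=0; energy lost=48.167
Op 2: GROUND 2: Q2=0; energy lost=2.500
Op 3: CLOSE 2-1: Q_total=0.00, C_total=8.00, V=0.00; Q2=0.00, Q1=0.00; dissipated=0.000
Op 4: CLOSE 2-1: Q_total=0.00, C_total=8.00, V=0.00; Q2=0.00, Q1=0.00; dissipated=0.000
Total dissipated: 50.667 μJ

Answer: 50.67 μJ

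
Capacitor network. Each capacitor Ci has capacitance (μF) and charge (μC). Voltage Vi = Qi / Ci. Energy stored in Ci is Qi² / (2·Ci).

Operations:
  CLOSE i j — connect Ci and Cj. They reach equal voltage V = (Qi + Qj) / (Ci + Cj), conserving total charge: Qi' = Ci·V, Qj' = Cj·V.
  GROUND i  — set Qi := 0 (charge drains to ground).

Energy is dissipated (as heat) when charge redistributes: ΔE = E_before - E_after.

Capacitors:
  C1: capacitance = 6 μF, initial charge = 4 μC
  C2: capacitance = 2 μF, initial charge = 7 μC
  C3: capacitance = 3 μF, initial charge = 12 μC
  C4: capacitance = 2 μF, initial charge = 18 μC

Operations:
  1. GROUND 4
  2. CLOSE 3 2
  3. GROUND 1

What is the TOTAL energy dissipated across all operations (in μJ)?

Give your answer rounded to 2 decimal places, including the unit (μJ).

Answer: 82.48 μJ

Derivation:
Initial: C1(6μF, Q=4μC, V=0.67V), C2(2μF, Q=7μC, V=3.50V), C3(3μF, Q=12μC, V=4.00V), C4(2μF, Q=18μC, V=9.00V)
Op 1: GROUND 4: Q4=0; energy lost=81.000
Op 2: CLOSE 3-2: Q_total=19.00, C_total=5.00, V=3.80; Q3=11.40, Q2=7.60; dissipated=0.150
Op 3: GROUND 1: Q1=0; energy lost=1.333
Total dissipated: 82.483 μJ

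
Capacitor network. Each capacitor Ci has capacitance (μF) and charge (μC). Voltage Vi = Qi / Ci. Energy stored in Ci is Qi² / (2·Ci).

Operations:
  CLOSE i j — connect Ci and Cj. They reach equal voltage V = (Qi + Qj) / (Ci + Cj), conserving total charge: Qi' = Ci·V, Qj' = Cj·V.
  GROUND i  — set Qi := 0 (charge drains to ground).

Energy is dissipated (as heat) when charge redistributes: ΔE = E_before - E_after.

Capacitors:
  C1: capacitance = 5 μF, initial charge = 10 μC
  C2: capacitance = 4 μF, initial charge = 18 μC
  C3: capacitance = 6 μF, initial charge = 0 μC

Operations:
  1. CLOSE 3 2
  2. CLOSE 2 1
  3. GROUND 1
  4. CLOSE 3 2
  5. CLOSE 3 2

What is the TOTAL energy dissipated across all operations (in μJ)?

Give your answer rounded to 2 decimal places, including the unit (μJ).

Initial: C1(5μF, Q=10μC, V=2.00V), C2(4μF, Q=18μC, V=4.50V), C3(6μF, Q=0μC, V=0.00V)
Op 1: CLOSE 3-2: Q_total=18.00, C_total=10.00, V=1.80; Q3=10.80, Q2=7.20; dissipated=24.300
Op 2: CLOSE 2-1: Q_total=17.20, C_total=9.00, V=1.91; Q2=7.64, Q1=9.56; dissipated=0.044
Op 3: GROUND 1: Q1=0; energy lost=9.131
Op 4: CLOSE 3-2: Q_total=18.44, C_total=10.00, V=1.84; Q3=11.07, Q2=7.38; dissipated=0.015
Op 5: CLOSE 3-2: Q_total=18.44, C_total=10.00, V=1.84; Q3=11.07, Q2=7.38; dissipated=0.000
Total dissipated: 33.490 μJ

Answer: 33.49 μJ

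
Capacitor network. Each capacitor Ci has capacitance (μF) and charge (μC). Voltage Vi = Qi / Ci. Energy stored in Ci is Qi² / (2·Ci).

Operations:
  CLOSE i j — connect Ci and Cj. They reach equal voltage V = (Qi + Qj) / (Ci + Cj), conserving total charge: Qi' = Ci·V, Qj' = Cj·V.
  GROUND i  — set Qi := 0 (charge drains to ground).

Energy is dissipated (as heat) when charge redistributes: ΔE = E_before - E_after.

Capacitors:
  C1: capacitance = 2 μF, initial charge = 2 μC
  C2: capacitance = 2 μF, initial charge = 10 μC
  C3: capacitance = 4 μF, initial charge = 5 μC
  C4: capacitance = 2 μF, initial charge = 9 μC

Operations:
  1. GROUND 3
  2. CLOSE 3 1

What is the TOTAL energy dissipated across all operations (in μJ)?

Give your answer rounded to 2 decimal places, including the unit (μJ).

Answer: 3.79 μJ

Derivation:
Initial: C1(2μF, Q=2μC, V=1.00V), C2(2μF, Q=10μC, V=5.00V), C3(4μF, Q=5μC, V=1.25V), C4(2μF, Q=9μC, V=4.50V)
Op 1: GROUND 3: Q3=0; energy lost=3.125
Op 2: CLOSE 3-1: Q_total=2.00, C_total=6.00, V=0.33; Q3=1.33, Q1=0.67; dissipated=0.667
Total dissipated: 3.792 μJ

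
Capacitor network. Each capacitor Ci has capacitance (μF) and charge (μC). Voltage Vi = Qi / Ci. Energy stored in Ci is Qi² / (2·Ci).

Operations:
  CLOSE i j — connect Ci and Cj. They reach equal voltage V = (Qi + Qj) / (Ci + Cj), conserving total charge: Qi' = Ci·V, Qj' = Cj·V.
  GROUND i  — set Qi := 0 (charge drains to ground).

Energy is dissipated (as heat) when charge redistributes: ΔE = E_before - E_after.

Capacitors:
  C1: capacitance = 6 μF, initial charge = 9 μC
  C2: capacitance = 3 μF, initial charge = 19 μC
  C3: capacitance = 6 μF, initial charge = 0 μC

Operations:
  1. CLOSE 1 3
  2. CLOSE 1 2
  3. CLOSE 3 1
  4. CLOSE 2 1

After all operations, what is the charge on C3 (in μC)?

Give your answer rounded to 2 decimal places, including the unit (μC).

Answer: 10.08 μC

Derivation:
Initial: C1(6μF, Q=9μC, V=1.50V), C2(3μF, Q=19μC, V=6.33V), C3(6μF, Q=0μC, V=0.00V)
Op 1: CLOSE 1-3: Q_total=9.00, C_total=12.00, V=0.75; Q1=4.50, Q3=4.50; dissipated=3.375
Op 2: CLOSE 1-2: Q_total=23.50, C_total=9.00, V=2.61; Q1=15.67, Q2=7.83; dissipated=31.174
Op 3: CLOSE 3-1: Q_total=20.17, C_total=12.00, V=1.68; Q3=10.08, Q1=10.08; dissipated=5.196
Op 4: CLOSE 2-1: Q_total=17.92, C_total=9.00, V=1.99; Q2=5.97, Q1=11.94; dissipated=0.866
Final charges: Q1=11.94, Q2=5.97, Q3=10.08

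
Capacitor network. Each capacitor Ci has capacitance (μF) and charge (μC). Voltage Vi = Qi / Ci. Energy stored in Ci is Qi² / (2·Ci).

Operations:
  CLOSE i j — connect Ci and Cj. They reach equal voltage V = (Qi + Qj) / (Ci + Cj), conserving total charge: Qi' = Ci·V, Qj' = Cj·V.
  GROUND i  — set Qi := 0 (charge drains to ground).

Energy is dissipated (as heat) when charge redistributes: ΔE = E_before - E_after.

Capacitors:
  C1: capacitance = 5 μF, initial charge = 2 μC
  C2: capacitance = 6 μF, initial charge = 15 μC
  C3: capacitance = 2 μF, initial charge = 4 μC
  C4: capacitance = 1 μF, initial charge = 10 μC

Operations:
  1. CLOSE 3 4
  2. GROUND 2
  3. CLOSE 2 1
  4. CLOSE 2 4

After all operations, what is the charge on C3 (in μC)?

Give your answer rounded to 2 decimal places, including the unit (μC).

Answer: 9.33 μC

Derivation:
Initial: C1(5μF, Q=2μC, V=0.40V), C2(6μF, Q=15μC, V=2.50V), C3(2μF, Q=4μC, V=2.00V), C4(1μF, Q=10μC, V=10.00V)
Op 1: CLOSE 3-4: Q_total=14.00, C_total=3.00, V=4.67; Q3=9.33, Q4=4.67; dissipated=21.333
Op 2: GROUND 2: Q2=0; energy lost=18.750
Op 3: CLOSE 2-1: Q_total=2.00, C_total=11.00, V=0.18; Q2=1.09, Q1=0.91; dissipated=0.218
Op 4: CLOSE 2-4: Q_total=5.76, C_total=7.00, V=0.82; Q2=4.94, Q4=0.82; dissipated=8.620
Final charges: Q1=0.91, Q2=4.94, Q3=9.33, Q4=0.82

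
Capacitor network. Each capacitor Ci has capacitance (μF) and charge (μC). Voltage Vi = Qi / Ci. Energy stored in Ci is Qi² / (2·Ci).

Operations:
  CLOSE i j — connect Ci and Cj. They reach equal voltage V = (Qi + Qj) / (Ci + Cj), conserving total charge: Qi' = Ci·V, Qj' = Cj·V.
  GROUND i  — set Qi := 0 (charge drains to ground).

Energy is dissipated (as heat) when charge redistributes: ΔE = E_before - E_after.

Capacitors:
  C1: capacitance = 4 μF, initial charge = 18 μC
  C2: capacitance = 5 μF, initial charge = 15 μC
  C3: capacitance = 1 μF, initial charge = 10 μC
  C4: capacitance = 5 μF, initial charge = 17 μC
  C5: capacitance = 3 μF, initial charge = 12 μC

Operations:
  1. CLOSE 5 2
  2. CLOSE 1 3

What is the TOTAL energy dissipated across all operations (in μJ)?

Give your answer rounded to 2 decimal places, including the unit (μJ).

Answer: 13.04 μJ

Derivation:
Initial: C1(4μF, Q=18μC, V=4.50V), C2(5μF, Q=15μC, V=3.00V), C3(1μF, Q=10μC, V=10.00V), C4(5μF, Q=17μC, V=3.40V), C5(3μF, Q=12μC, V=4.00V)
Op 1: CLOSE 5-2: Q_total=27.00, C_total=8.00, V=3.38; Q5=10.12, Q2=16.88; dissipated=0.938
Op 2: CLOSE 1-3: Q_total=28.00, C_total=5.00, V=5.60; Q1=22.40, Q3=5.60; dissipated=12.100
Total dissipated: 13.037 μJ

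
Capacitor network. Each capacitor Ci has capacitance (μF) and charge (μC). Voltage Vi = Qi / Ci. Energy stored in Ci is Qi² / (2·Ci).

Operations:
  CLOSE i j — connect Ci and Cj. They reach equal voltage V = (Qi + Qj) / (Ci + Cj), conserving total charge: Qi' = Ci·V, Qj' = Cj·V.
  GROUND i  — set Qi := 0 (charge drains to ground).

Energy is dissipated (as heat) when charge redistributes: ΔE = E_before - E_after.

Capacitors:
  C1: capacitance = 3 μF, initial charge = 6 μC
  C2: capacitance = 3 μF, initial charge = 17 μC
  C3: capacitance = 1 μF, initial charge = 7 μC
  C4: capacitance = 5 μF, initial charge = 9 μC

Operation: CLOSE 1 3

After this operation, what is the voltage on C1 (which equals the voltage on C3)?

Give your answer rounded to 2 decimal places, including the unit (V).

Initial: C1(3μF, Q=6μC, V=2.00V), C2(3μF, Q=17μC, V=5.67V), C3(1μF, Q=7μC, V=7.00V), C4(5μF, Q=9μC, V=1.80V)
Op 1: CLOSE 1-3: Q_total=13.00, C_total=4.00, V=3.25; Q1=9.75, Q3=3.25; dissipated=9.375

Answer: 3.25 V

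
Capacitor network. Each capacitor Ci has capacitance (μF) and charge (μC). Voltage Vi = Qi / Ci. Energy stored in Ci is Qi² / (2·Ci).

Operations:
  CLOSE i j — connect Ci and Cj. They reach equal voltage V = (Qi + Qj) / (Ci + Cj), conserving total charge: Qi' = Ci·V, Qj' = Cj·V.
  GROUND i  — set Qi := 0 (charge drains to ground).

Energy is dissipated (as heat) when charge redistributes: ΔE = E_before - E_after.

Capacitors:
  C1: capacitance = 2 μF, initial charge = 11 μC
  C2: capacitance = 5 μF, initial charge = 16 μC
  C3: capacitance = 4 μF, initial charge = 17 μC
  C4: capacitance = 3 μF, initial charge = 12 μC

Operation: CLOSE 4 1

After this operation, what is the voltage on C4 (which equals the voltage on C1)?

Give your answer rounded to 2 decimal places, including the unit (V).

Initial: C1(2μF, Q=11μC, V=5.50V), C2(5μF, Q=16μC, V=3.20V), C3(4μF, Q=17μC, V=4.25V), C4(3μF, Q=12μC, V=4.00V)
Op 1: CLOSE 4-1: Q_total=23.00, C_total=5.00, V=4.60; Q4=13.80, Q1=9.20; dissipated=1.350

Answer: 4.60 V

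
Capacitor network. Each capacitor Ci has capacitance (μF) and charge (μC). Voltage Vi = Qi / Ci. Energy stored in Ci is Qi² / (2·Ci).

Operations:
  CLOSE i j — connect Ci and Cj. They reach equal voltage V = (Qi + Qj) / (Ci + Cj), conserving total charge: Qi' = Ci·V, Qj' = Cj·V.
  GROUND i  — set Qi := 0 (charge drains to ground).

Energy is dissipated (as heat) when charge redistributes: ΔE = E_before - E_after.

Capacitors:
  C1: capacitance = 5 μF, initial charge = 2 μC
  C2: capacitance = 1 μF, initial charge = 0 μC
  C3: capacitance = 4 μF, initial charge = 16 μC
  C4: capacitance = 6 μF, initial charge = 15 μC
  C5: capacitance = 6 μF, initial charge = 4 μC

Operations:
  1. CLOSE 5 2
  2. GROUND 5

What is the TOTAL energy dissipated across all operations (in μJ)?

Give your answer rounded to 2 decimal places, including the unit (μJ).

Answer: 1.17 μJ

Derivation:
Initial: C1(5μF, Q=2μC, V=0.40V), C2(1μF, Q=0μC, V=0.00V), C3(4μF, Q=16μC, V=4.00V), C4(6μF, Q=15μC, V=2.50V), C5(6μF, Q=4μC, V=0.67V)
Op 1: CLOSE 5-2: Q_total=4.00, C_total=7.00, V=0.57; Q5=3.43, Q2=0.57; dissipated=0.190
Op 2: GROUND 5: Q5=0; energy lost=0.980
Total dissipated: 1.170 μJ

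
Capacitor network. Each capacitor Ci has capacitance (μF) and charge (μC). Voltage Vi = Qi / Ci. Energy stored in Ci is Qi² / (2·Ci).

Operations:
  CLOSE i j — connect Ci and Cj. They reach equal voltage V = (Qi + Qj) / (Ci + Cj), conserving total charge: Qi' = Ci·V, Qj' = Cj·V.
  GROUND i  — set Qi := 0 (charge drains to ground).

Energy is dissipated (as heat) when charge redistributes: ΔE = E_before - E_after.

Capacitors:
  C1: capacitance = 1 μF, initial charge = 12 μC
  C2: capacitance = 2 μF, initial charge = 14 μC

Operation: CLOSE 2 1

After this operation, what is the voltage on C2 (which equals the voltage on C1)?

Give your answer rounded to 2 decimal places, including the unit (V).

Answer: 8.67 V

Derivation:
Initial: C1(1μF, Q=12μC, V=12.00V), C2(2μF, Q=14μC, V=7.00V)
Op 1: CLOSE 2-1: Q_total=26.00, C_total=3.00, V=8.67; Q2=17.33, Q1=8.67; dissipated=8.333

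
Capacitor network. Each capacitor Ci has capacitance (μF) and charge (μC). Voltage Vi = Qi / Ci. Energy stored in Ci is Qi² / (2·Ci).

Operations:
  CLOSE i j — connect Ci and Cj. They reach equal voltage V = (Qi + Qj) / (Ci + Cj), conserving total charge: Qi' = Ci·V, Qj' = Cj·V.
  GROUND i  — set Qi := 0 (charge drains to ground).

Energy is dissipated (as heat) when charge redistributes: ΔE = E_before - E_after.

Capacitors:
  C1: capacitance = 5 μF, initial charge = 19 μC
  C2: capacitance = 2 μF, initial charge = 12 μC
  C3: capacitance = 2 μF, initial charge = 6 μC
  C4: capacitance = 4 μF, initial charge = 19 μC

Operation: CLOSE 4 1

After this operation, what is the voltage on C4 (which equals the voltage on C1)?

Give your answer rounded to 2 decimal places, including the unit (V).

Initial: C1(5μF, Q=19μC, V=3.80V), C2(2μF, Q=12μC, V=6.00V), C3(2μF, Q=6μC, V=3.00V), C4(4μF, Q=19μC, V=4.75V)
Op 1: CLOSE 4-1: Q_total=38.00, C_total=9.00, V=4.22; Q4=16.89, Q1=21.11; dissipated=1.003

Answer: 4.22 V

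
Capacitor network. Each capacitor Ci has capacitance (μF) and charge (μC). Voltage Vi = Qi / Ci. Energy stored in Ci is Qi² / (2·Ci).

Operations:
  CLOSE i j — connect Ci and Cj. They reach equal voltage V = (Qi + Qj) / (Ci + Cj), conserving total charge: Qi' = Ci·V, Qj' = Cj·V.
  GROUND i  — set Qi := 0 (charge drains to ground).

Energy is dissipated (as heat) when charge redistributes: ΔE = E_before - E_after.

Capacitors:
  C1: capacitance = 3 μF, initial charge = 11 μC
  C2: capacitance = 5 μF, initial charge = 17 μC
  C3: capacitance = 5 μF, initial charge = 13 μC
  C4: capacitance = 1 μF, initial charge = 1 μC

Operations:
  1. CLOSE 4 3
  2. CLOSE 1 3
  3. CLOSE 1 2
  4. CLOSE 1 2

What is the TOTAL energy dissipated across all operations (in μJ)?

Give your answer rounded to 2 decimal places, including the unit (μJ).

Answer: 3.03 μJ

Derivation:
Initial: C1(3μF, Q=11μC, V=3.67V), C2(5μF, Q=17μC, V=3.40V), C3(5μF, Q=13μC, V=2.60V), C4(1μF, Q=1μC, V=1.00V)
Op 1: CLOSE 4-3: Q_total=14.00, C_total=6.00, V=2.33; Q4=2.33, Q3=11.67; dissipated=1.067
Op 2: CLOSE 1-3: Q_total=22.67, C_total=8.00, V=2.83; Q1=8.50, Q3=14.17; dissipated=1.667
Op 3: CLOSE 1-2: Q_total=25.50, C_total=8.00, V=3.19; Q1=9.56, Q2=15.94; dissipated=0.301
Op 4: CLOSE 1-2: Q_total=25.50, C_total=8.00, V=3.19; Q1=9.56, Q2=15.94; dissipated=0.000
Total dissipated: 3.034 μJ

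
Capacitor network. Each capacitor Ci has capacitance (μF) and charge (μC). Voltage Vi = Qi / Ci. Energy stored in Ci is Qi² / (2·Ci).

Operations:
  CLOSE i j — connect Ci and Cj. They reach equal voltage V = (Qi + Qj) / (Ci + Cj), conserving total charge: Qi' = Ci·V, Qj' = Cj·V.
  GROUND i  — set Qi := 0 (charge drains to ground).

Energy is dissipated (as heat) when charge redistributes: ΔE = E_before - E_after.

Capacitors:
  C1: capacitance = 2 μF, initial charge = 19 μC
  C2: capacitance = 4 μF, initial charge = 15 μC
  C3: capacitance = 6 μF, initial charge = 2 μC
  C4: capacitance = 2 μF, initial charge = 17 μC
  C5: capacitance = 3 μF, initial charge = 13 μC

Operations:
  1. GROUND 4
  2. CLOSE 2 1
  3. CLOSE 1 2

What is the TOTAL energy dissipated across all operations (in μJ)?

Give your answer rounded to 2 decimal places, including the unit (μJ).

Initial: C1(2μF, Q=19μC, V=9.50V), C2(4μF, Q=15μC, V=3.75V), C3(6μF, Q=2μC, V=0.33V), C4(2μF, Q=17μC, V=8.50V), C5(3μF, Q=13μC, V=4.33V)
Op 1: GROUND 4: Q4=0; energy lost=72.250
Op 2: CLOSE 2-1: Q_total=34.00, C_total=6.00, V=5.67; Q2=22.67, Q1=11.33; dissipated=22.042
Op 3: CLOSE 1-2: Q_total=34.00, C_total=6.00, V=5.67; Q1=11.33, Q2=22.67; dissipated=0.000
Total dissipated: 94.292 μJ

Answer: 94.29 μJ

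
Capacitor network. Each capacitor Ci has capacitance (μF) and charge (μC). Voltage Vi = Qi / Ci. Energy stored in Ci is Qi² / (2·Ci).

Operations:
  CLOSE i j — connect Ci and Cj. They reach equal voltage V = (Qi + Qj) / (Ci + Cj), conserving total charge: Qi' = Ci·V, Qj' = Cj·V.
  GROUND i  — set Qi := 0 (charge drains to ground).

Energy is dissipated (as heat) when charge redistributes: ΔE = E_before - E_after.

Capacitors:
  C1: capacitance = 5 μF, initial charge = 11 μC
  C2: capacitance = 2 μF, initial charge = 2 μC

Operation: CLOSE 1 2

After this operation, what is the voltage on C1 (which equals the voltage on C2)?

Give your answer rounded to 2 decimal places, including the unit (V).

Answer: 1.86 V

Derivation:
Initial: C1(5μF, Q=11μC, V=2.20V), C2(2μF, Q=2μC, V=1.00V)
Op 1: CLOSE 1-2: Q_total=13.00, C_total=7.00, V=1.86; Q1=9.29, Q2=3.71; dissipated=1.029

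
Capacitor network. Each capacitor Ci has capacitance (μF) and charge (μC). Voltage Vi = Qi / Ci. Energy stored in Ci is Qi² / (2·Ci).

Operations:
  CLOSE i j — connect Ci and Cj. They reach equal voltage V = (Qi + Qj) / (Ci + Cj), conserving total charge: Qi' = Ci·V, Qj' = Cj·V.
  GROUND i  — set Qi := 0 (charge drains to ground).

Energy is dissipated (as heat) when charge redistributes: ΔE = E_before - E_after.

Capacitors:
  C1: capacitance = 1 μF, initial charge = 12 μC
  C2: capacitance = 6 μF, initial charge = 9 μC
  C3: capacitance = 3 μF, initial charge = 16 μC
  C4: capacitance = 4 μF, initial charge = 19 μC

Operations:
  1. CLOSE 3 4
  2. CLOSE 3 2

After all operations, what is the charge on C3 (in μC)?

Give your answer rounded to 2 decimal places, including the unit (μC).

Initial: C1(1μF, Q=12μC, V=12.00V), C2(6μF, Q=9μC, V=1.50V), C3(3μF, Q=16μC, V=5.33V), C4(4μF, Q=19μC, V=4.75V)
Op 1: CLOSE 3-4: Q_total=35.00, C_total=7.00, V=5.00; Q3=15.00, Q4=20.00; dissipated=0.292
Op 2: CLOSE 3-2: Q_total=24.00, C_total=9.00, V=2.67; Q3=8.00, Q2=16.00; dissipated=12.250
Final charges: Q1=12.00, Q2=16.00, Q3=8.00, Q4=20.00

Answer: 8.00 μC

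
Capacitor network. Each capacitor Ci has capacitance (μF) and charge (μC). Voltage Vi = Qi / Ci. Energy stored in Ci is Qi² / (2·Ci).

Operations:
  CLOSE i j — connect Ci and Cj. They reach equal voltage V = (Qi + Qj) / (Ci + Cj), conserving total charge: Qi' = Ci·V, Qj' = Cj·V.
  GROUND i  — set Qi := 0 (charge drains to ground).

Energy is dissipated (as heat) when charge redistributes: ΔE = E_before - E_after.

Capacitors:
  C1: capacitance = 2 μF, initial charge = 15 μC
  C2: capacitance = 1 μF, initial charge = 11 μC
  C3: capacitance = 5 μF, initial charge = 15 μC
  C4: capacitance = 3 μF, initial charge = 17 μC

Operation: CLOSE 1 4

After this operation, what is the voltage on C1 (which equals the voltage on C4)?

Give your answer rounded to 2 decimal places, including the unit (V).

Answer: 6.40 V

Derivation:
Initial: C1(2μF, Q=15μC, V=7.50V), C2(1μF, Q=11μC, V=11.00V), C3(5μF, Q=15μC, V=3.00V), C4(3μF, Q=17μC, V=5.67V)
Op 1: CLOSE 1-4: Q_total=32.00, C_total=5.00, V=6.40; Q1=12.80, Q4=19.20; dissipated=2.017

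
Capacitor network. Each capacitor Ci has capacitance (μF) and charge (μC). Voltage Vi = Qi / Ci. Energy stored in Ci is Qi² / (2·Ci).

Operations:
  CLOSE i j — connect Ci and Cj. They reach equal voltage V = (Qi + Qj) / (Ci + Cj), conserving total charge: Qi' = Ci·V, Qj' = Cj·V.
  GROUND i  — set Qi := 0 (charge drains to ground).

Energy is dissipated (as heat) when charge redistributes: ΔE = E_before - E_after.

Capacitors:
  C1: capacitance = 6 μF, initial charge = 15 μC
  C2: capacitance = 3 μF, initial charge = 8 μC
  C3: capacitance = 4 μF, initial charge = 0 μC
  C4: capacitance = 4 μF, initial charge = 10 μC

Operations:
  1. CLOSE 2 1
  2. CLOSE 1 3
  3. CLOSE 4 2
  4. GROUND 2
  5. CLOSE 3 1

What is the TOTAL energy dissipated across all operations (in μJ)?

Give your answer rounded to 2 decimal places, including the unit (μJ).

Initial: C1(6μF, Q=15μC, V=2.50V), C2(3μF, Q=8μC, V=2.67V), C3(4μF, Q=0μC, V=0.00V), C4(4μF, Q=10μC, V=2.50V)
Op 1: CLOSE 2-1: Q_total=23.00, C_total=9.00, V=2.56; Q2=7.67, Q1=15.33; dissipated=0.028
Op 2: CLOSE 1-3: Q_total=15.33, C_total=10.00, V=1.53; Q1=9.20, Q3=6.13; dissipated=7.837
Op 3: CLOSE 4-2: Q_total=17.67, C_total=7.00, V=2.52; Q4=10.10, Q2=7.57; dissipated=0.003
Op 4: GROUND 2: Q2=0; energy lost=9.554
Op 5: CLOSE 3-1: Q_total=15.33, C_total=10.00, V=1.53; Q3=6.13, Q1=9.20; dissipated=0.000
Total dissipated: 17.422 μJ

Answer: 17.42 μJ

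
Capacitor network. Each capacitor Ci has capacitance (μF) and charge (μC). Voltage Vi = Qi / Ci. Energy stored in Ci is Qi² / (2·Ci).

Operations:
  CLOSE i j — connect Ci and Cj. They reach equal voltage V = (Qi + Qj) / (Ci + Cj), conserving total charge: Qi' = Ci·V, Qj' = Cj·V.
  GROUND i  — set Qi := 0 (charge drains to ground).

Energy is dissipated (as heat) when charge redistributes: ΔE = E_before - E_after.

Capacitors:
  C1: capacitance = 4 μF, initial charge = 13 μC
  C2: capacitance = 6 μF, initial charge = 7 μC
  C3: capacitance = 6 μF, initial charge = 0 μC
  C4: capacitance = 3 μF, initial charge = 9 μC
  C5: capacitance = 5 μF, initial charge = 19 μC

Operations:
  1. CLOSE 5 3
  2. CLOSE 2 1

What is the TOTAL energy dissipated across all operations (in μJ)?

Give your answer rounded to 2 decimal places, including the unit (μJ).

Initial: C1(4μF, Q=13μC, V=3.25V), C2(6μF, Q=7μC, V=1.17V), C3(6μF, Q=0μC, V=0.00V), C4(3μF, Q=9μC, V=3.00V), C5(5μF, Q=19μC, V=3.80V)
Op 1: CLOSE 5-3: Q_total=19.00, C_total=11.00, V=1.73; Q5=8.64, Q3=10.36; dissipated=19.691
Op 2: CLOSE 2-1: Q_total=20.00, C_total=10.00, V=2.00; Q2=12.00, Q1=8.00; dissipated=5.208
Total dissipated: 24.899 μJ

Answer: 24.90 μJ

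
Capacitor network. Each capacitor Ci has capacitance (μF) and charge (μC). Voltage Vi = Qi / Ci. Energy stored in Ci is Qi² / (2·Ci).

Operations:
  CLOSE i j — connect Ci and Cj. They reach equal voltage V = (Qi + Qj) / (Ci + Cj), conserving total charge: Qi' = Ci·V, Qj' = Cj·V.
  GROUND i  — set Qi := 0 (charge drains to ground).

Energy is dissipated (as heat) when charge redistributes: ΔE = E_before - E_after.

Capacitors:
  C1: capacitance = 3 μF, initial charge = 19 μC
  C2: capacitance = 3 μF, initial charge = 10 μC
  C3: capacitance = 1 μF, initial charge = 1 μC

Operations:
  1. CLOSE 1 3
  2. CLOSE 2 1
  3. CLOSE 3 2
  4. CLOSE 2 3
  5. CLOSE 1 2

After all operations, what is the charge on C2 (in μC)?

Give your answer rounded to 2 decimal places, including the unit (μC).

Answer: 12.81 μC

Derivation:
Initial: C1(3μF, Q=19μC, V=6.33V), C2(3μF, Q=10μC, V=3.33V), C3(1μF, Q=1μC, V=1.00V)
Op 1: CLOSE 1-3: Q_total=20.00, C_total=4.00, V=5.00; Q1=15.00, Q3=5.00; dissipated=10.667
Op 2: CLOSE 2-1: Q_total=25.00, C_total=6.00, V=4.17; Q2=12.50, Q1=12.50; dissipated=2.083
Op 3: CLOSE 3-2: Q_total=17.50, C_total=4.00, V=4.38; Q3=4.38, Q2=13.12; dissipated=0.260
Op 4: CLOSE 2-3: Q_total=17.50, C_total=4.00, V=4.38; Q2=13.12, Q3=4.38; dissipated=0.000
Op 5: CLOSE 1-2: Q_total=25.62, C_total=6.00, V=4.27; Q1=12.81, Q2=12.81; dissipated=0.033
Final charges: Q1=12.81, Q2=12.81, Q3=4.38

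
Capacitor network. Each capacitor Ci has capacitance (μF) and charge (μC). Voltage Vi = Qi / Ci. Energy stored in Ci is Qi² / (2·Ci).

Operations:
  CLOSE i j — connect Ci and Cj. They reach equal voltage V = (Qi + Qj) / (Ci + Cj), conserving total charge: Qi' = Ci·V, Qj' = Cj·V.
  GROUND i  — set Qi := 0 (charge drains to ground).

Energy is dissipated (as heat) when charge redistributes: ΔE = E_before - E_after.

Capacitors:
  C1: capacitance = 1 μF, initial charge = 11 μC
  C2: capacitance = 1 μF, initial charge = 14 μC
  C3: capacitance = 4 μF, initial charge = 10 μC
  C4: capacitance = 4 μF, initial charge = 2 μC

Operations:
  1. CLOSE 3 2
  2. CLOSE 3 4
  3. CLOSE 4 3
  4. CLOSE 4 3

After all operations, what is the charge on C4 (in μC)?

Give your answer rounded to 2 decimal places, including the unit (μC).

Answer: 10.60 μC

Derivation:
Initial: C1(1μF, Q=11μC, V=11.00V), C2(1μF, Q=14μC, V=14.00V), C3(4μF, Q=10μC, V=2.50V), C4(4μF, Q=2μC, V=0.50V)
Op 1: CLOSE 3-2: Q_total=24.00, C_total=5.00, V=4.80; Q3=19.20, Q2=4.80; dissipated=52.900
Op 2: CLOSE 3-4: Q_total=21.20, C_total=8.00, V=2.65; Q3=10.60, Q4=10.60; dissipated=18.490
Op 3: CLOSE 4-3: Q_total=21.20, C_total=8.00, V=2.65; Q4=10.60, Q3=10.60; dissipated=0.000
Op 4: CLOSE 4-3: Q_total=21.20, C_total=8.00, V=2.65; Q4=10.60, Q3=10.60; dissipated=0.000
Final charges: Q1=11.00, Q2=4.80, Q3=10.60, Q4=10.60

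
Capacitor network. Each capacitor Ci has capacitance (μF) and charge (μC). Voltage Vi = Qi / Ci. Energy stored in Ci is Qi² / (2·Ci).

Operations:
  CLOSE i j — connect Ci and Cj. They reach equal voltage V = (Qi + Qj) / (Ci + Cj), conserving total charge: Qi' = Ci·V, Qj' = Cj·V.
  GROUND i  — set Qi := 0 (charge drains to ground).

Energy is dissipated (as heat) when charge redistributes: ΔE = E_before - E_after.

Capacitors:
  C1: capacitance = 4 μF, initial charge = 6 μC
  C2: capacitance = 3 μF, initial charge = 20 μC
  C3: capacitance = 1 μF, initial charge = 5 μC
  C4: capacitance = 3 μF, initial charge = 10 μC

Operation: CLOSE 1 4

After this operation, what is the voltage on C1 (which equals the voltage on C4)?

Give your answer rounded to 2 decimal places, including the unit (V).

Initial: C1(4μF, Q=6μC, V=1.50V), C2(3μF, Q=20μC, V=6.67V), C3(1μF, Q=5μC, V=5.00V), C4(3μF, Q=10μC, V=3.33V)
Op 1: CLOSE 1-4: Q_total=16.00, C_total=7.00, V=2.29; Q1=9.14, Q4=6.86; dissipated=2.881

Answer: 2.29 V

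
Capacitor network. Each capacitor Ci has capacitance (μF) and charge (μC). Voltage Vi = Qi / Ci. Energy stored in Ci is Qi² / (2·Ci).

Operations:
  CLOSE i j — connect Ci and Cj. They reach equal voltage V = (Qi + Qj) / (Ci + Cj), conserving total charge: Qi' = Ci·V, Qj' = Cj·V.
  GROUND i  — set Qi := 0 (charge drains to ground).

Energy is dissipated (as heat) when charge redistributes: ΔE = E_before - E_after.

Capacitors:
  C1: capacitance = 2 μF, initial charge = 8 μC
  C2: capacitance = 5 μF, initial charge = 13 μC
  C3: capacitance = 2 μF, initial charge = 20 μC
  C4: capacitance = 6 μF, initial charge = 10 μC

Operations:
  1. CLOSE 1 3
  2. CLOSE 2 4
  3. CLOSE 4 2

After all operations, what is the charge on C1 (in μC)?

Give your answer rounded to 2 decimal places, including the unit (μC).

Initial: C1(2μF, Q=8μC, V=4.00V), C2(5μF, Q=13μC, V=2.60V), C3(2μF, Q=20μC, V=10.00V), C4(6μF, Q=10μC, V=1.67V)
Op 1: CLOSE 1-3: Q_total=28.00, C_total=4.00, V=7.00; Q1=14.00, Q3=14.00; dissipated=18.000
Op 2: CLOSE 2-4: Q_total=23.00, C_total=11.00, V=2.09; Q2=10.45, Q4=12.55; dissipated=1.188
Op 3: CLOSE 4-2: Q_total=23.00, C_total=11.00, V=2.09; Q4=12.55, Q2=10.45; dissipated=0.000
Final charges: Q1=14.00, Q2=10.45, Q3=14.00, Q4=12.55

Answer: 14.00 μC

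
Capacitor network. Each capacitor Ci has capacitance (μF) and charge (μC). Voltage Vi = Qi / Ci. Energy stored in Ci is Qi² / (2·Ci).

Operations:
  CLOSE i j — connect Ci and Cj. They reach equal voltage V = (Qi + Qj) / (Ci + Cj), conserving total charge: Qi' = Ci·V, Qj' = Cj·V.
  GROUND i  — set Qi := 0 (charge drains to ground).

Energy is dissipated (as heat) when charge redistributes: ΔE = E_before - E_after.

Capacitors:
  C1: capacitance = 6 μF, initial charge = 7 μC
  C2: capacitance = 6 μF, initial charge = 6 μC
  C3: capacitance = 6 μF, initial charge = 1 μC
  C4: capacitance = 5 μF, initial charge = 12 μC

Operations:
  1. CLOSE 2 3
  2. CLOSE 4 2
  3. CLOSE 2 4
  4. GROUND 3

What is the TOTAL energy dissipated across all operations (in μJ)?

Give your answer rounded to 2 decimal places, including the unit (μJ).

Answer: 6.56 μJ

Derivation:
Initial: C1(6μF, Q=7μC, V=1.17V), C2(6μF, Q=6μC, V=1.00V), C3(6μF, Q=1μC, V=0.17V), C4(5μF, Q=12μC, V=2.40V)
Op 1: CLOSE 2-3: Q_total=7.00, C_total=12.00, V=0.58; Q2=3.50, Q3=3.50; dissipated=1.042
Op 2: CLOSE 4-2: Q_total=15.50, C_total=11.00, V=1.41; Q4=7.05, Q2=8.45; dissipated=4.500
Op 3: CLOSE 2-4: Q_total=15.50, C_total=11.00, V=1.41; Q2=8.45, Q4=7.05; dissipated=0.000
Op 4: GROUND 3: Q3=0; energy lost=1.021
Total dissipated: 6.563 μJ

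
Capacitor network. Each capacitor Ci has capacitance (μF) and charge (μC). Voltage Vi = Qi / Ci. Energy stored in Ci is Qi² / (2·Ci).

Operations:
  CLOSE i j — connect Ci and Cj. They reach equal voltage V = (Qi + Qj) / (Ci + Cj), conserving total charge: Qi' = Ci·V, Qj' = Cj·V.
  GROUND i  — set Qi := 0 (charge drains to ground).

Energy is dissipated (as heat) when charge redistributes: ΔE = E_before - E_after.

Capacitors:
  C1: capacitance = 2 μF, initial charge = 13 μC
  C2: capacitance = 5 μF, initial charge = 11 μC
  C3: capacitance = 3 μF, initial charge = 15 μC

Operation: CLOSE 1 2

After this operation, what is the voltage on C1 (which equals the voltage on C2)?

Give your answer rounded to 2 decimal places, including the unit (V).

Initial: C1(2μF, Q=13μC, V=6.50V), C2(5μF, Q=11μC, V=2.20V), C3(3μF, Q=15μC, V=5.00V)
Op 1: CLOSE 1-2: Q_total=24.00, C_total=7.00, V=3.43; Q1=6.86, Q2=17.14; dissipated=13.207

Answer: 3.43 V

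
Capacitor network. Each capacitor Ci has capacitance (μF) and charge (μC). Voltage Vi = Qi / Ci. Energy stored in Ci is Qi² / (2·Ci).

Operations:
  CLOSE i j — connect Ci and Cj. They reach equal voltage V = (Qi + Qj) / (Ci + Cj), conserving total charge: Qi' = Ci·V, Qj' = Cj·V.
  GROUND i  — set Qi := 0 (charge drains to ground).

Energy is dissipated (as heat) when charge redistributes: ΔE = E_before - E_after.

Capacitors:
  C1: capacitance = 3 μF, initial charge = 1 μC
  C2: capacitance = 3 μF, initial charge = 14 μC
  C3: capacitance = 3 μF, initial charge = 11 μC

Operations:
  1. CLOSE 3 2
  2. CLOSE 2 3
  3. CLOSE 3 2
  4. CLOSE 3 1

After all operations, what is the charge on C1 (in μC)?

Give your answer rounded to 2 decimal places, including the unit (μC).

Answer: 6.75 μC

Derivation:
Initial: C1(3μF, Q=1μC, V=0.33V), C2(3μF, Q=14μC, V=4.67V), C3(3μF, Q=11μC, V=3.67V)
Op 1: CLOSE 3-2: Q_total=25.00, C_total=6.00, V=4.17; Q3=12.50, Q2=12.50; dissipated=0.750
Op 2: CLOSE 2-3: Q_total=25.00, C_total=6.00, V=4.17; Q2=12.50, Q3=12.50; dissipated=0.000
Op 3: CLOSE 3-2: Q_total=25.00, C_total=6.00, V=4.17; Q3=12.50, Q2=12.50; dissipated=0.000
Op 4: CLOSE 3-1: Q_total=13.50, C_total=6.00, V=2.25; Q3=6.75, Q1=6.75; dissipated=11.021
Final charges: Q1=6.75, Q2=12.50, Q3=6.75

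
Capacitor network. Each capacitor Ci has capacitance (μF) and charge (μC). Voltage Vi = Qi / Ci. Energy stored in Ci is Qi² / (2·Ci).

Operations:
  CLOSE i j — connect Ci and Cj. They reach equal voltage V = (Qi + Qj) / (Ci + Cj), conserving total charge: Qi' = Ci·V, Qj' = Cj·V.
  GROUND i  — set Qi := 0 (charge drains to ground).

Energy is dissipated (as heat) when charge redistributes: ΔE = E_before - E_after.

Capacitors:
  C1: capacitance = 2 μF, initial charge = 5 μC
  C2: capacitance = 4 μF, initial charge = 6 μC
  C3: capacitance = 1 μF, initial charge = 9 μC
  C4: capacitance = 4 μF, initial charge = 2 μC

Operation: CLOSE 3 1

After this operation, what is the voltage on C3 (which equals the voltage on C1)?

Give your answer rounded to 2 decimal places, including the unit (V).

Answer: 4.67 V

Derivation:
Initial: C1(2μF, Q=5μC, V=2.50V), C2(4μF, Q=6μC, V=1.50V), C3(1μF, Q=9μC, V=9.00V), C4(4μF, Q=2μC, V=0.50V)
Op 1: CLOSE 3-1: Q_total=14.00, C_total=3.00, V=4.67; Q3=4.67, Q1=9.33; dissipated=14.083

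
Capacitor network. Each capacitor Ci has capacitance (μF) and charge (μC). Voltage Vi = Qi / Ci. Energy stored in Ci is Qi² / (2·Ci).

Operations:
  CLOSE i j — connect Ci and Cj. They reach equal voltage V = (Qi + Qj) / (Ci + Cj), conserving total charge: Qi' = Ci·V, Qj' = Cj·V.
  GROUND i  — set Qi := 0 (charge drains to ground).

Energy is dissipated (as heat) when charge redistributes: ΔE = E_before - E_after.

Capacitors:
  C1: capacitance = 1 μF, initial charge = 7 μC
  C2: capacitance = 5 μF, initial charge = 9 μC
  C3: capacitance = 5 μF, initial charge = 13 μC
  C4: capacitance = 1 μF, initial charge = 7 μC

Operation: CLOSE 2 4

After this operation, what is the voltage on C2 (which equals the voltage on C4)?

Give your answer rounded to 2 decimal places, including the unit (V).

Answer: 2.67 V

Derivation:
Initial: C1(1μF, Q=7μC, V=7.00V), C2(5μF, Q=9μC, V=1.80V), C3(5μF, Q=13μC, V=2.60V), C4(1μF, Q=7μC, V=7.00V)
Op 1: CLOSE 2-4: Q_total=16.00, C_total=6.00, V=2.67; Q2=13.33, Q4=2.67; dissipated=11.267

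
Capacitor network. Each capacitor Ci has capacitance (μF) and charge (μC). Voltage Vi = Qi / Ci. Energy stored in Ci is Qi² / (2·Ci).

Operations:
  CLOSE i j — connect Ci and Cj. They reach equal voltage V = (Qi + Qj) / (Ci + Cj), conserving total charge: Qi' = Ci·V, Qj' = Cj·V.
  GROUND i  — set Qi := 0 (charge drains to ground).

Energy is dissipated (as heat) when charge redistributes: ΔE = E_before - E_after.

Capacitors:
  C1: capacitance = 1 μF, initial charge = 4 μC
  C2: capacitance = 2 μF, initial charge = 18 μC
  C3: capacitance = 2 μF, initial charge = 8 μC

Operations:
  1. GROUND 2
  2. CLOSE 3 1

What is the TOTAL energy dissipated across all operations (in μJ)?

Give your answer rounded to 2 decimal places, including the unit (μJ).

Initial: C1(1μF, Q=4μC, V=4.00V), C2(2μF, Q=18μC, V=9.00V), C3(2μF, Q=8μC, V=4.00V)
Op 1: GROUND 2: Q2=0; energy lost=81.000
Op 2: CLOSE 3-1: Q_total=12.00, C_total=3.00, V=4.00; Q3=8.00, Q1=4.00; dissipated=0.000
Total dissipated: 81.000 μJ

Answer: 81.00 μJ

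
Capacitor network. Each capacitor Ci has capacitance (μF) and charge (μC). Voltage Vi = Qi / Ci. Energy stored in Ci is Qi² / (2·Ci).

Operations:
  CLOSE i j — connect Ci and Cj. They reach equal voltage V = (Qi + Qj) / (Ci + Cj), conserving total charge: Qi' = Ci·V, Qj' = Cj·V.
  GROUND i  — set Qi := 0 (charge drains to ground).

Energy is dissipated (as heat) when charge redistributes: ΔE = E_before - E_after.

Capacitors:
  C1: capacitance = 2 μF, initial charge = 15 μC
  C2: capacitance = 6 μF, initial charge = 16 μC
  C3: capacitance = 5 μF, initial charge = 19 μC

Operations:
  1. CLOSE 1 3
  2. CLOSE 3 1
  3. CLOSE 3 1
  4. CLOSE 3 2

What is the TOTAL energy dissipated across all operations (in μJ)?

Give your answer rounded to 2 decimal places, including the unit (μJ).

Answer: 16.32 μJ

Derivation:
Initial: C1(2μF, Q=15μC, V=7.50V), C2(6μF, Q=16μC, V=2.67V), C3(5μF, Q=19μC, V=3.80V)
Op 1: CLOSE 1-3: Q_total=34.00, C_total=7.00, V=4.86; Q1=9.71, Q3=24.29; dissipated=9.779
Op 2: CLOSE 3-1: Q_total=34.00, C_total=7.00, V=4.86; Q3=24.29, Q1=9.71; dissipated=0.000
Op 3: CLOSE 3-1: Q_total=34.00, C_total=7.00, V=4.86; Q3=24.29, Q1=9.71; dissipated=0.000
Op 4: CLOSE 3-2: Q_total=40.29, C_total=11.00, V=3.66; Q3=18.31, Q2=21.97; dissipated=6.543
Total dissipated: 16.322 μJ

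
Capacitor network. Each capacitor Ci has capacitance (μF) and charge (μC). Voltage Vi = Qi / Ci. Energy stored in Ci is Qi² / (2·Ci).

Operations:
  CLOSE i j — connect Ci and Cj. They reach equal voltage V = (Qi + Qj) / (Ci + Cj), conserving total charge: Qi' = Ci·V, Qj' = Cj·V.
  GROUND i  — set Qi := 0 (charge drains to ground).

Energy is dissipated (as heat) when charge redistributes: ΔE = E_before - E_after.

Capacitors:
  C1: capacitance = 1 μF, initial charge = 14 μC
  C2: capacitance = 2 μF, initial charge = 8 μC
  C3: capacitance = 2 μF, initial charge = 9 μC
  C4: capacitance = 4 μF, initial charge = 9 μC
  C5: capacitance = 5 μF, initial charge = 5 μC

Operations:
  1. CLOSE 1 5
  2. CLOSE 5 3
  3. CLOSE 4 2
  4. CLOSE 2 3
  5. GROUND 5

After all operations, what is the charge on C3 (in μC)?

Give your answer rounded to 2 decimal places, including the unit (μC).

Initial: C1(1μF, Q=14μC, V=14.00V), C2(2μF, Q=8μC, V=4.00V), C3(2μF, Q=9μC, V=4.50V), C4(4μF, Q=9μC, V=2.25V), C5(5μF, Q=5μC, V=1.00V)
Op 1: CLOSE 1-5: Q_total=19.00, C_total=6.00, V=3.17; Q1=3.17, Q5=15.83; dissipated=70.417
Op 2: CLOSE 5-3: Q_total=24.83, C_total=7.00, V=3.55; Q5=17.74, Q3=7.10; dissipated=1.270
Op 3: CLOSE 4-2: Q_total=17.00, C_total=6.00, V=2.83; Q4=11.33, Q2=5.67; dissipated=2.042
Op 4: CLOSE 2-3: Q_total=12.76, C_total=4.00, V=3.19; Q2=6.38, Q3=6.38; dissipated=0.255
Op 5: GROUND 5: Q5=0; energy lost=31.464
Final charges: Q1=3.17, Q2=6.38, Q3=6.38, Q4=11.33, Q5=0.00

Answer: 6.38 μC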